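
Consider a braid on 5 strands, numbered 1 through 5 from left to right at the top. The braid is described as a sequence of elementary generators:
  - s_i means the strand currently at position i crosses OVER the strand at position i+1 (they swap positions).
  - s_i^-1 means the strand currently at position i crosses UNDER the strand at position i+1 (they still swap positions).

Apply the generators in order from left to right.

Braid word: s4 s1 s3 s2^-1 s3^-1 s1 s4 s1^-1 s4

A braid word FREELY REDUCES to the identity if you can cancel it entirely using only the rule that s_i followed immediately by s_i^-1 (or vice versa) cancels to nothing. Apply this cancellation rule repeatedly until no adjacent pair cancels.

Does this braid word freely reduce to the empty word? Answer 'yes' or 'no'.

Answer: no

Derivation:
Gen 1 (s4): push. Stack: [s4]
Gen 2 (s1): push. Stack: [s4 s1]
Gen 3 (s3): push. Stack: [s4 s1 s3]
Gen 4 (s2^-1): push. Stack: [s4 s1 s3 s2^-1]
Gen 5 (s3^-1): push. Stack: [s4 s1 s3 s2^-1 s3^-1]
Gen 6 (s1): push. Stack: [s4 s1 s3 s2^-1 s3^-1 s1]
Gen 7 (s4): push. Stack: [s4 s1 s3 s2^-1 s3^-1 s1 s4]
Gen 8 (s1^-1): push. Stack: [s4 s1 s3 s2^-1 s3^-1 s1 s4 s1^-1]
Gen 9 (s4): push. Stack: [s4 s1 s3 s2^-1 s3^-1 s1 s4 s1^-1 s4]
Reduced word: s4 s1 s3 s2^-1 s3^-1 s1 s4 s1^-1 s4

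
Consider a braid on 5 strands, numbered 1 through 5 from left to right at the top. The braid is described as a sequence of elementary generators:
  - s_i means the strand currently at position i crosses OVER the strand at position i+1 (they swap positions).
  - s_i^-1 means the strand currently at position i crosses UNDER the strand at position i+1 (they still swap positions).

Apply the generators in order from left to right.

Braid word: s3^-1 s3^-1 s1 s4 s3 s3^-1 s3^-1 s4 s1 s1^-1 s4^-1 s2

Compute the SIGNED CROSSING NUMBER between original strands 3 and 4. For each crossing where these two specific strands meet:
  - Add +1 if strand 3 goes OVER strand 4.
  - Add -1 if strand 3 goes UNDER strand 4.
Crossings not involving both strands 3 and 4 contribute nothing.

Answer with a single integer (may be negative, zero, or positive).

Gen 1: 3 under 4. Both 3&4? yes. Contrib: -1. Sum: -1
Gen 2: 4 under 3. Both 3&4? yes. Contrib: +1. Sum: 0
Gen 3: crossing 1x2. Both 3&4? no. Sum: 0
Gen 4: crossing 4x5. Both 3&4? no. Sum: 0
Gen 5: crossing 3x5. Both 3&4? no. Sum: 0
Gen 6: crossing 5x3. Both 3&4? no. Sum: 0
Gen 7: crossing 3x5. Both 3&4? no. Sum: 0
Gen 8: 3 over 4. Both 3&4? yes. Contrib: +1. Sum: 1
Gen 9: crossing 2x1. Both 3&4? no. Sum: 1
Gen 10: crossing 1x2. Both 3&4? no. Sum: 1
Gen 11: 4 under 3. Both 3&4? yes. Contrib: +1. Sum: 2
Gen 12: crossing 1x5. Both 3&4? no. Sum: 2

Answer: 2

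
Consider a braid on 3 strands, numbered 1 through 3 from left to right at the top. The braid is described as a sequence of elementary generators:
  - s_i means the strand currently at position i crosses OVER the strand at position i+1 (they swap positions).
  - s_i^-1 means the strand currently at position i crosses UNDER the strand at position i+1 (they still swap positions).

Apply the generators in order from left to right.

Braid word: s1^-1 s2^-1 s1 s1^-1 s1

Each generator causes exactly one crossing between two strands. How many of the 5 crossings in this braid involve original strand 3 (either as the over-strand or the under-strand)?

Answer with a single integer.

Answer: 4

Derivation:
Gen 1: crossing 1x2. Involves strand 3? no. Count so far: 0
Gen 2: crossing 1x3. Involves strand 3? yes. Count so far: 1
Gen 3: crossing 2x3. Involves strand 3? yes. Count so far: 2
Gen 4: crossing 3x2. Involves strand 3? yes. Count so far: 3
Gen 5: crossing 2x3. Involves strand 3? yes. Count so far: 4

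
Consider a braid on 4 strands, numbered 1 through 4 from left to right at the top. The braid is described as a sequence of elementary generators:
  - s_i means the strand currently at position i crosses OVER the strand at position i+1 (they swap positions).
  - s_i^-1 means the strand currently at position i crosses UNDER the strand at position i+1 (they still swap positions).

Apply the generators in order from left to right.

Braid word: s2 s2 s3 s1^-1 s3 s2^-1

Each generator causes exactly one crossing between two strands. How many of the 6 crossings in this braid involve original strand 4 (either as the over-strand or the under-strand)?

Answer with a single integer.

Answer: 2

Derivation:
Gen 1: crossing 2x3. Involves strand 4? no. Count so far: 0
Gen 2: crossing 3x2. Involves strand 4? no. Count so far: 0
Gen 3: crossing 3x4. Involves strand 4? yes. Count so far: 1
Gen 4: crossing 1x2. Involves strand 4? no. Count so far: 1
Gen 5: crossing 4x3. Involves strand 4? yes. Count so far: 2
Gen 6: crossing 1x3. Involves strand 4? no. Count so far: 2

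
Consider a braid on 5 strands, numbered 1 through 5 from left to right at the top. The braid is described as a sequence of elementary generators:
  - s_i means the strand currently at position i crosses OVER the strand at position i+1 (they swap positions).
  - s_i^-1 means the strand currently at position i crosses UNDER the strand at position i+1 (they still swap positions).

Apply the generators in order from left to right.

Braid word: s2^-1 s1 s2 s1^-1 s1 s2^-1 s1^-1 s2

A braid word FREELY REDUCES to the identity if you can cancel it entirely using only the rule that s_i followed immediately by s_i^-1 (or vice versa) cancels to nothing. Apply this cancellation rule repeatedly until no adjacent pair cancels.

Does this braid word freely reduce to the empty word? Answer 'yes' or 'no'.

Gen 1 (s2^-1): push. Stack: [s2^-1]
Gen 2 (s1): push. Stack: [s2^-1 s1]
Gen 3 (s2): push. Stack: [s2^-1 s1 s2]
Gen 4 (s1^-1): push. Stack: [s2^-1 s1 s2 s1^-1]
Gen 5 (s1): cancels prior s1^-1. Stack: [s2^-1 s1 s2]
Gen 6 (s2^-1): cancels prior s2. Stack: [s2^-1 s1]
Gen 7 (s1^-1): cancels prior s1. Stack: [s2^-1]
Gen 8 (s2): cancels prior s2^-1. Stack: []
Reduced word: (empty)

Answer: yes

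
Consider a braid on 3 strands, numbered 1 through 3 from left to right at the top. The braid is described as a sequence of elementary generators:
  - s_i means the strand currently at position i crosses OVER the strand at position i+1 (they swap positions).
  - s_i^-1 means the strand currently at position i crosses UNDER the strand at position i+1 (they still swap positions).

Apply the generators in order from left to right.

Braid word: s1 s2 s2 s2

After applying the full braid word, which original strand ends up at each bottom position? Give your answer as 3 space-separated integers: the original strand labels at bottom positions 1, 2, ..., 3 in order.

Answer: 2 3 1

Derivation:
Gen 1 (s1): strand 1 crosses over strand 2. Perm now: [2 1 3]
Gen 2 (s2): strand 1 crosses over strand 3. Perm now: [2 3 1]
Gen 3 (s2): strand 3 crosses over strand 1. Perm now: [2 1 3]
Gen 4 (s2): strand 1 crosses over strand 3. Perm now: [2 3 1]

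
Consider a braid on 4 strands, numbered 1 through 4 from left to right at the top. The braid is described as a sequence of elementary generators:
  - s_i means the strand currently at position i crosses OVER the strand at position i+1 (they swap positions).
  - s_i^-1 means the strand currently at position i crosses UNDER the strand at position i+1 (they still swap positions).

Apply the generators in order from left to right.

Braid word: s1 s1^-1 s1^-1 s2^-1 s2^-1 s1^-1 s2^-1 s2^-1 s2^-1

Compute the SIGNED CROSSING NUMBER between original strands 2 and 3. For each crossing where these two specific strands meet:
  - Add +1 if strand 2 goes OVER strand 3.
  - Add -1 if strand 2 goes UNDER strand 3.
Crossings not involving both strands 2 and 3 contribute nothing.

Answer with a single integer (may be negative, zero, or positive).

Gen 1: crossing 1x2. Both 2&3? no. Sum: 0
Gen 2: crossing 2x1. Both 2&3? no. Sum: 0
Gen 3: crossing 1x2. Both 2&3? no. Sum: 0
Gen 4: crossing 1x3. Both 2&3? no. Sum: 0
Gen 5: crossing 3x1. Both 2&3? no. Sum: 0
Gen 6: crossing 2x1. Both 2&3? no. Sum: 0
Gen 7: 2 under 3. Both 2&3? yes. Contrib: -1. Sum: -1
Gen 8: 3 under 2. Both 2&3? yes. Contrib: +1. Sum: 0
Gen 9: 2 under 3. Both 2&3? yes. Contrib: -1. Sum: -1

Answer: -1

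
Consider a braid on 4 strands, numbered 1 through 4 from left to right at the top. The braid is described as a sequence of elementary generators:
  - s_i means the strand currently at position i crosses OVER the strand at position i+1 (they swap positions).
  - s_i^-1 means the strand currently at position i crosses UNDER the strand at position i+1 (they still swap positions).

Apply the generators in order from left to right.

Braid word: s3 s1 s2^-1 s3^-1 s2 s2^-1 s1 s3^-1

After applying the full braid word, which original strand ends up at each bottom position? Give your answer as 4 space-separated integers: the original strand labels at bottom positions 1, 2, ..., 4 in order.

Gen 1 (s3): strand 3 crosses over strand 4. Perm now: [1 2 4 3]
Gen 2 (s1): strand 1 crosses over strand 2. Perm now: [2 1 4 3]
Gen 3 (s2^-1): strand 1 crosses under strand 4. Perm now: [2 4 1 3]
Gen 4 (s3^-1): strand 1 crosses under strand 3. Perm now: [2 4 3 1]
Gen 5 (s2): strand 4 crosses over strand 3. Perm now: [2 3 4 1]
Gen 6 (s2^-1): strand 3 crosses under strand 4. Perm now: [2 4 3 1]
Gen 7 (s1): strand 2 crosses over strand 4. Perm now: [4 2 3 1]
Gen 8 (s3^-1): strand 3 crosses under strand 1. Perm now: [4 2 1 3]

Answer: 4 2 1 3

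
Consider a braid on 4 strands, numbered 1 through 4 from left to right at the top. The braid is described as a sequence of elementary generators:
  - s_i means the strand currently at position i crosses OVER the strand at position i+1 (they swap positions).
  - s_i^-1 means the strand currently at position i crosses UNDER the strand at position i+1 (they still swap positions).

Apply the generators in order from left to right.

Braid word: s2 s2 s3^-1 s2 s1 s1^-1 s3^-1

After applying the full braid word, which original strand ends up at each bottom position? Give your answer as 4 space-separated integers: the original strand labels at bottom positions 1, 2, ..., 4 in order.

Gen 1 (s2): strand 2 crosses over strand 3. Perm now: [1 3 2 4]
Gen 2 (s2): strand 3 crosses over strand 2. Perm now: [1 2 3 4]
Gen 3 (s3^-1): strand 3 crosses under strand 4. Perm now: [1 2 4 3]
Gen 4 (s2): strand 2 crosses over strand 4. Perm now: [1 4 2 3]
Gen 5 (s1): strand 1 crosses over strand 4. Perm now: [4 1 2 3]
Gen 6 (s1^-1): strand 4 crosses under strand 1. Perm now: [1 4 2 3]
Gen 7 (s3^-1): strand 2 crosses under strand 3. Perm now: [1 4 3 2]

Answer: 1 4 3 2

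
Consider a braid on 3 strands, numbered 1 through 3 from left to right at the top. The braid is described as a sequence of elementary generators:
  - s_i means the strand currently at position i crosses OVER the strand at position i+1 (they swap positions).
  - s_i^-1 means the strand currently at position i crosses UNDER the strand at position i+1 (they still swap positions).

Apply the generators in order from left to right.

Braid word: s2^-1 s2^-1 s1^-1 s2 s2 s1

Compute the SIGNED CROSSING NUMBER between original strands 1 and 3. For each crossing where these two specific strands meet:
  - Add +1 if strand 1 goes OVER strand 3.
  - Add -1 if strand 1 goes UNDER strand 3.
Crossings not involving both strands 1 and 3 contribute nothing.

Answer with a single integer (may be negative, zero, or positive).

Gen 1: crossing 2x3. Both 1&3? no. Sum: 0
Gen 2: crossing 3x2. Both 1&3? no. Sum: 0
Gen 3: crossing 1x2. Both 1&3? no. Sum: 0
Gen 4: 1 over 3. Both 1&3? yes. Contrib: +1. Sum: 1
Gen 5: 3 over 1. Both 1&3? yes. Contrib: -1. Sum: 0
Gen 6: crossing 2x1. Both 1&3? no. Sum: 0

Answer: 0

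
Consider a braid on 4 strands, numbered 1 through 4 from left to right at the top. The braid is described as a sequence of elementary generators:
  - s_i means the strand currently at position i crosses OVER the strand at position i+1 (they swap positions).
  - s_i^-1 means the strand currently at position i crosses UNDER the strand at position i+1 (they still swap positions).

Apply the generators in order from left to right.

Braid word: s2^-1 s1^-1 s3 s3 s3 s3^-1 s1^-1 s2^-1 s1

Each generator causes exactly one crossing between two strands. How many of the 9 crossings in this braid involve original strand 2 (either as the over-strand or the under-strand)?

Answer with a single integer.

Answer: 7

Derivation:
Gen 1: crossing 2x3. Involves strand 2? yes. Count so far: 1
Gen 2: crossing 1x3. Involves strand 2? no. Count so far: 1
Gen 3: crossing 2x4. Involves strand 2? yes. Count so far: 2
Gen 4: crossing 4x2. Involves strand 2? yes. Count so far: 3
Gen 5: crossing 2x4. Involves strand 2? yes. Count so far: 4
Gen 6: crossing 4x2. Involves strand 2? yes. Count so far: 5
Gen 7: crossing 3x1. Involves strand 2? no. Count so far: 5
Gen 8: crossing 3x2. Involves strand 2? yes. Count so far: 6
Gen 9: crossing 1x2. Involves strand 2? yes. Count so far: 7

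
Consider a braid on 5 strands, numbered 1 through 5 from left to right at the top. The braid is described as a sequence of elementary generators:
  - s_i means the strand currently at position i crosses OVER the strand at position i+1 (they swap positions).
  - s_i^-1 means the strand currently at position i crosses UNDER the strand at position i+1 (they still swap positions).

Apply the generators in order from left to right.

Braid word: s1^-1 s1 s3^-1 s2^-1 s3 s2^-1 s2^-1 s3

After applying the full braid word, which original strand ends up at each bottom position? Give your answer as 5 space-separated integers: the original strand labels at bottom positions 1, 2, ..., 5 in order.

Gen 1 (s1^-1): strand 1 crosses under strand 2. Perm now: [2 1 3 4 5]
Gen 2 (s1): strand 2 crosses over strand 1. Perm now: [1 2 3 4 5]
Gen 3 (s3^-1): strand 3 crosses under strand 4. Perm now: [1 2 4 3 5]
Gen 4 (s2^-1): strand 2 crosses under strand 4. Perm now: [1 4 2 3 5]
Gen 5 (s3): strand 2 crosses over strand 3. Perm now: [1 4 3 2 5]
Gen 6 (s2^-1): strand 4 crosses under strand 3. Perm now: [1 3 4 2 5]
Gen 7 (s2^-1): strand 3 crosses under strand 4. Perm now: [1 4 3 2 5]
Gen 8 (s3): strand 3 crosses over strand 2. Perm now: [1 4 2 3 5]

Answer: 1 4 2 3 5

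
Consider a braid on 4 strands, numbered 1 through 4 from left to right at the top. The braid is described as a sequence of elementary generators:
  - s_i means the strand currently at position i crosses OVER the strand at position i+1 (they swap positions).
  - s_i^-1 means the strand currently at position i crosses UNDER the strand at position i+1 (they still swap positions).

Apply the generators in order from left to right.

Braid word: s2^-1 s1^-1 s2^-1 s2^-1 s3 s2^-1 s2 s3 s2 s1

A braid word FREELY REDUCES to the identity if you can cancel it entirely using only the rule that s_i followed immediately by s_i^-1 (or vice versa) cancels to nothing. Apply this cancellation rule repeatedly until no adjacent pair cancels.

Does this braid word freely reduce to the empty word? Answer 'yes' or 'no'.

Answer: no

Derivation:
Gen 1 (s2^-1): push. Stack: [s2^-1]
Gen 2 (s1^-1): push. Stack: [s2^-1 s1^-1]
Gen 3 (s2^-1): push. Stack: [s2^-1 s1^-1 s2^-1]
Gen 4 (s2^-1): push. Stack: [s2^-1 s1^-1 s2^-1 s2^-1]
Gen 5 (s3): push. Stack: [s2^-1 s1^-1 s2^-1 s2^-1 s3]
Gen 6 (s2^-1): push. Stack: [s2^-1 s1^-1 s2^-1 s2^-1 s3 s2^-1]
Gen 7 (s2): cancels prior s2^-1. Stack: [s2^-1 s1^-1 s2^-1 s2^-1 s3]
Gen 8 (s3): push. Stack: [s2^-1 s1^-1 s2^-1 s2^-1 s3 s3]
Gen 9 (s2): push. Stack: [s2^-1 s1^-1 s2^-1 s2^-1 s3 s3 s2]
Gen 10 (s1): push. Stack: [s2^-1 s1^-1 s2^-1 s2^-1 s3 s3 s2 s1]
Reduced word: s2^-1 s1^-1 s2^-1 s2^-1 s3 s3 s2 s1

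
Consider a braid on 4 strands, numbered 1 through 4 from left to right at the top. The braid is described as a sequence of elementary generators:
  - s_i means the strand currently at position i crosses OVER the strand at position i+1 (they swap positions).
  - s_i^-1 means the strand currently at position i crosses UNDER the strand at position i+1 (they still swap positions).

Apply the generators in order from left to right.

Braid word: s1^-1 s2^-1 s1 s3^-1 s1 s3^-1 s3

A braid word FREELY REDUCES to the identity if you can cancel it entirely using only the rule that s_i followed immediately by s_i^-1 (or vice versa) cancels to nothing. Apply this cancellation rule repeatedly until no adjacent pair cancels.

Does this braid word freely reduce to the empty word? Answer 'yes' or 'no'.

Gen 1 (s1^-1): push. Stack: [s1^-1]
Gen 2 (s2^-1): push. Stack: [s1^-1 s2^-1]
Gen 3 (s1): push. Stack: [s1^-1 s2^-1 s1]
Gen 4 (s3^-1): push. Stack: [s1^-1 s2^-1 s1 s3^-1]
Gen 5 (s1): push. Stack: [s1^-1 s2^-1 s1 s3^-1 s1]
Gen 6 (s3^-1): push. Stack: [s1^-1 s2^-1 s1 s3^-1 s1 s3^-1]
Gen 7 (s3): cancels prior s3^-1. Stack: [s1^-1 s2^-1 s1 s3^-1 s1]
Reduced word: s1^-1 s2^-1 s1 s3^-1 s1

Answer: no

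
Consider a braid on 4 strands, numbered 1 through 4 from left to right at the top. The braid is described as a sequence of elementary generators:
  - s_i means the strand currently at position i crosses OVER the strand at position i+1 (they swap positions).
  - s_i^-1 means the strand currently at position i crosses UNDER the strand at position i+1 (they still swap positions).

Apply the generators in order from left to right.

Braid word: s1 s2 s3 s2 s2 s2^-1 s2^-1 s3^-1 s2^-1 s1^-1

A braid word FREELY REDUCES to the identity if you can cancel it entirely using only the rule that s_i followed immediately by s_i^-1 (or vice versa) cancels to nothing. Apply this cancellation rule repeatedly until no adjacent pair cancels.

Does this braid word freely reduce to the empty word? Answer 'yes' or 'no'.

Gen 1 (s1): push. Stack: [s1]
Gen 2 (s2): push. Stack: [s1 s2]
Gen 3 (s3): push. Stack: [s1 s2 s3]
Gen 4 (s2): push. Stack: [s1 s2 s3 s2]
Gen 5 (s2): push. Stack: [s1 s2 s3 s2 s2]
Gen 6 (s2^-1): cancels prior s2. Stack: [s1 s2 s3 s2]
Gen 7 (s2^-1): cancels prior s2. Stack: [s1 s2 s3]
Gen 8 (s3^-1): cancels prior s3. Stack: [s1 s2]
Gen 9 (s2^-1): cancels prior s2. Stack: [s1]
Gen 10 (s1^-1): cancels prior s1. Stack: []
Reduced word: (empty)

Answer: yes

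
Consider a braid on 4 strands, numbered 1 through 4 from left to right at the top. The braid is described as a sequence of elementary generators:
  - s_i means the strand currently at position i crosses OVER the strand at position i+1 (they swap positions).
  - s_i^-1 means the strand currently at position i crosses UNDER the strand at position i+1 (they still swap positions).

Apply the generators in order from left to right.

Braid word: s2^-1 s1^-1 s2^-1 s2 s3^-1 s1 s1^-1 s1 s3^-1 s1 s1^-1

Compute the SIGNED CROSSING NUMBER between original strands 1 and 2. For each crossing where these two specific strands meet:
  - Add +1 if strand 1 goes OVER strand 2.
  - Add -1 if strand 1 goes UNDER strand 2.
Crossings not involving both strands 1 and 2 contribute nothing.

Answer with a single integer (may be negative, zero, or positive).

Answer: -2

Derivation:
Gen 1: crossing 2x3. Both 1&2? no. Sum: 0
Gen 2: crossing 1x3. Both 1&2? no. Sum: 0
Gen 3: 1 under 2. Both 1&2? yes. Contrib: -1. Sum: -1
Gen 4: 2 over 1. Both 1&2? yes. Contrib: -1. Sum: -2
Gen 5: crossing 2x4. Both 1&2? no. Sum: -2
Gen 6: crossing 3x1. Both 1&2? no. Sum: -2
Gen 7: crossing 1x3. Both 1&2? no. Sum: -2
Gen 8: crossing 3x1. Both 1&2? no. Sum: -2
Gen 9: crossing 4x2. Both 1&2? no. Sum: -2
Gen 10: crossing 1x3. Both 1&2? no. Sum: -2
Gen 11: crossing 3x1. Both 1&2? no. Sum: -2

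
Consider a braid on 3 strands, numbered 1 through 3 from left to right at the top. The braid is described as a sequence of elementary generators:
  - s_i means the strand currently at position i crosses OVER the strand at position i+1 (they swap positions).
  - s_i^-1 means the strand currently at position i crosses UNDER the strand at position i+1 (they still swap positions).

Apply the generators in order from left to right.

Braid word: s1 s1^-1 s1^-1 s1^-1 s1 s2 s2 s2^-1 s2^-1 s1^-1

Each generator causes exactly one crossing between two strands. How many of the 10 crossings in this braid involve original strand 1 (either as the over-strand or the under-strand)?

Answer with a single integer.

Gen 1: crossing 1x2. Involves strand 1? yes. Count so far: 1
Gen 2: crossing 2x1. Involves strand 1? yes. Count so far: 2
Gen 3: crossing 1x2. Involves strand 1? yes. Count so far: 3
Gen 4: crossing 2x1. Involves strand 1? yes. Count so far: 4
Gen 5: crossing 1x2. Involves strand 1? yes. Count so far: 5
Gen 6: crossing 1x3. Involves strand 1? yes. Count so far: 6
Gen 7: crossing 3x1. Involves strand 1? yes. Count so far: 7
Gen 8: crossing 1x3. Involves strand 1? yes. Count so far: 8
Gen 9: crossing 3x1. Involves strand 1? yes. Count so far: 9
Gen 10: crossing 2x1. Involves strand 1? yes. Count so far: 10

Answer: 10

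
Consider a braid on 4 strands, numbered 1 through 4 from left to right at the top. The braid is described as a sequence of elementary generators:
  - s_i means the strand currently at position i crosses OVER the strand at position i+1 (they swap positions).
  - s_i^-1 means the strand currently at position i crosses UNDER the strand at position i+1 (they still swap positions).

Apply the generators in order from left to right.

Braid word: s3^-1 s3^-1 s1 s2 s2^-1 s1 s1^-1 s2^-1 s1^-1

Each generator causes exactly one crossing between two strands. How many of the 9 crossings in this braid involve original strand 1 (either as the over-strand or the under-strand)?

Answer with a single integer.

Gen 1: crossing 3x4. Involves strand 1? no. Count so far: 0
Gen 2: crossing 4x3. Involves strand 1? no. Count so far: 0
Gen 3: crossing 1x2. Involves strand 1? yes. Count so far: 1
Gen 4: crossing 1x3. Involves strand 1? yes. Count so far: 2
Gen 5: crossing 3x1. Involves strand 1? yes. Count so far: 3
Gen 6: crossing 2x1. Involves strand 1? yes. Count so far: 4
Gen 7: crossing 1x2. Involves strand 1? yes. Count so far: 5
Gen 8: crossing 1x3. Involves strand 1? yes. Count so far: 6
Gen 9: crossing 2x3. Involves strand 1? no. Count so far: 6

Answer: 6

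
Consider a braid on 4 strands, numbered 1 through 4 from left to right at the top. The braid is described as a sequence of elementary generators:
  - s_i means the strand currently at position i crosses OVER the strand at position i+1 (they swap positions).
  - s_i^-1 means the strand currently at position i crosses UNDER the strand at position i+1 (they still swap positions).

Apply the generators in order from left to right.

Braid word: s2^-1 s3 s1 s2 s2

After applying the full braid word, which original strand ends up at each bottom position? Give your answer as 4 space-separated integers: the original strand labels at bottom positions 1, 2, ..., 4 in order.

Answer: 3 1 4 2

Derivation:
Gen 1 (s2^-1): strand 2 crosses under strand 3. Perm now: [1 3 2 4]
Gen 2 (s3): strand 2 crosses over strand 4. Perm now: [1 3 4 2]
Gen 3 (s1): strand 1 crosses over strand 3. Perm now: [3 1 4 2]
Gen 4 (s2): strand 1 crosses over strand 4. Perm now: [3 4 1 2]
Gen 5 (s2): strand 4 crosses over strand 1. Perm now: [3 1 4 2]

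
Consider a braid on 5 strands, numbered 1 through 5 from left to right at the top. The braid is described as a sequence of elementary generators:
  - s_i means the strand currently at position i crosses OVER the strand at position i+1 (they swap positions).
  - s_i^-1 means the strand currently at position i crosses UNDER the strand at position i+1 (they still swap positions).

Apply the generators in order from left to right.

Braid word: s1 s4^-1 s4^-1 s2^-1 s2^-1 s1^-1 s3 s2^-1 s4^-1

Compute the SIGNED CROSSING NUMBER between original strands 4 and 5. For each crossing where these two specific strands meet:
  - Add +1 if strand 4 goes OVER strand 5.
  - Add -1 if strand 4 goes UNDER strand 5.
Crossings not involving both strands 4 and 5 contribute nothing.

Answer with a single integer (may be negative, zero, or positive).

Gen 1: crossing 1x2. Both 4&5? no. Sum: 0
Gen 2: 4 under 5. Both 4&5? yes. Contrib: -1. Sum: -1
Gen 3: 5 under 4. Both 4&5? yes. Contrib: +1. Sum: 0
Gen 4: crossing 1x3. Both 4&5? no. Sum: 0
Gen 5: crossing 3x1. Both 4&5? no. Sum: 0
Gen 6: crossing 2x1. Both 4&5? no. Sum: 0
Gen 7: crossing 3x4. Both 4&5? no. Sum: 0
Gen 8: crossing 2x4. Both 4&5? no. Sum: 0
Gen 9: crossing 3x5. Both 4&5? no. Sum: 0

Answer: 0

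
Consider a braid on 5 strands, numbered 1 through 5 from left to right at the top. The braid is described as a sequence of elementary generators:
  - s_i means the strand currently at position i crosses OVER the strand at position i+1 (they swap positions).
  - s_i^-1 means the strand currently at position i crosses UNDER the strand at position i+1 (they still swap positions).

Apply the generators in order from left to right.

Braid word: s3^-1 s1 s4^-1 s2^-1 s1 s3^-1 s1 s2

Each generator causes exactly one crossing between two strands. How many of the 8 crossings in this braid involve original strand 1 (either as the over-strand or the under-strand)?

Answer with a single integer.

Gen 1: crossing 3x4. Involves strand 1? no. Count so far: 0
Gen 2: crossing 1x2. Involves strand 1? yes. Count so far: 1
Gen 3: crossing 3x5. Involves strand 1? no. Count so far: 1
Gen 4: crossing 1x4. Involves strand 1? yes. Count so far: 2
Gen 5: crossing 2x4. Involves strand 1? no. Count so far: 2
Gen 6: crossing 1x5. Involves strand 1? yes. Count so far: 3
Gen 7: crossing 4x2. Involves strand 1? no. Count so far: 3
Gen 8: crossing 4x5. Involves strand 1? no. Count so far: 3

Answer: 3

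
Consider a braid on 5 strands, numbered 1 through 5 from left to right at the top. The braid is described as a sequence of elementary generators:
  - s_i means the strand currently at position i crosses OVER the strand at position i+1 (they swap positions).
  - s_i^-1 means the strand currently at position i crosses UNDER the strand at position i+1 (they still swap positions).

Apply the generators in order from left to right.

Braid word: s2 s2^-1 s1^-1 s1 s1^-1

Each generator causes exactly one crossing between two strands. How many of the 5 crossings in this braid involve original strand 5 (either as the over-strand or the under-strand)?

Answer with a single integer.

Gen 1: crossing 2x3. Involves strand 5? no. Count so far: 0
Gen 2: crossing 3x2. Involves strand 5? no. Count so far: 0
Gen 3: crossing 1x2. Involves strand 5? no. Count so far: 0
Gen 4: crossing 2x1. Involves strand 5? no. Count so far: 0
Gen 5: crossing 1x2. Involves strand 5? no. Count so far: 0

Answer: 0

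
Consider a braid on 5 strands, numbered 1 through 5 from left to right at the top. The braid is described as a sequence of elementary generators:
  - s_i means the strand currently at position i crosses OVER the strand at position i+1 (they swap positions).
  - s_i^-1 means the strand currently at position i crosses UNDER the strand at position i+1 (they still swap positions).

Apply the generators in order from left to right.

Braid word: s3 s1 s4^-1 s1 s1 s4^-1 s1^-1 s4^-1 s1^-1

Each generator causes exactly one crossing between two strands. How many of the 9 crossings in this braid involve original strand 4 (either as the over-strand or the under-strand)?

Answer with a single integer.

Answer: 1

Derivation:
Gen 1: crossing 3x4. Involves strand 4? yes. Count so far: 1
Gen 2: crossing 1x2. Involves strand 4? no. Count so far: 1
Gen 3: crossing 3x5. Involves strand 4? no. Count so far: 1
Gen 4: crossing 2x1. Involves strand 4? no. Count so far: 1
Gen 5: crossing 1x2. Involves strand 4? no. Count so far: 1
Gen 6: crossing 5x3. Involves strand 4? no. Count so far: 1
Gen 7: crossing 2x1. Involves strand 4? no. Count so far: 1
Gen 8: crossing 3x5. Involves strand 4? no. Count so far: 1
Gen 9: crossing 1x2. Involves strand 4? no. Count so far: 1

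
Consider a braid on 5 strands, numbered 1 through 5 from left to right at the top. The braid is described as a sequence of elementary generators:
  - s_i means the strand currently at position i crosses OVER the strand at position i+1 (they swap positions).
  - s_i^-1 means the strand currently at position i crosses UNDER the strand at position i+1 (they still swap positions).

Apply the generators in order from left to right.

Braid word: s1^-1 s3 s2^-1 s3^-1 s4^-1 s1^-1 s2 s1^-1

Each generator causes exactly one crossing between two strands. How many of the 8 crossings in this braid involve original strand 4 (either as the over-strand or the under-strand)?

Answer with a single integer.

Gen 1: crossing 1x2. Involves strand 4? no. Count so far: 0
Gen 2: crossing 3x4. Involves strand 4? yes. Count so far: 1
Gen 3: crossing 1x4. Involves strand 4? yes. Count so far: 2
Gen 4: crossing 1x3. Involves strand 4? no. Count so far: 2
Gen 5: crossing 1x5. Involves strand 4? no. Count so far: 2
Gen 6: crossing 2x4. Involves strand 4? yes. Count so far: 3
Gen 7: crossing 2x3. Involves strand 4? no. Count so far: 3
Gen 8: crossing 4x3. Involves strand 4? yes. Count so far: 4

Answer: 4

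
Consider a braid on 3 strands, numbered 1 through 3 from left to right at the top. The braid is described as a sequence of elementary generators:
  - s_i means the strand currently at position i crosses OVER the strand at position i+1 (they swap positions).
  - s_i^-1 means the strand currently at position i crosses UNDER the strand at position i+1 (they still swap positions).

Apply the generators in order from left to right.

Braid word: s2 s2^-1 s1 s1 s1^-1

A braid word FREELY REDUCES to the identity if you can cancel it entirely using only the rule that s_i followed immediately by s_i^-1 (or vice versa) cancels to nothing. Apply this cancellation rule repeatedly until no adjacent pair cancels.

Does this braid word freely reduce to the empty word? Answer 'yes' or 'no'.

Answer: no

Derivation:
Gen 1 (s2): push. Stack: [s2]
Gen 2 (s2^-1): cancels prior s2. Stack: []
Gen 3 (s1): push. Stack: [s1]
Gen 4 (s1): push. Stack: [s1 s1]
Gen 5 (s1^-1): cancels prior s1. Stack: [s1]
Reduced word: s1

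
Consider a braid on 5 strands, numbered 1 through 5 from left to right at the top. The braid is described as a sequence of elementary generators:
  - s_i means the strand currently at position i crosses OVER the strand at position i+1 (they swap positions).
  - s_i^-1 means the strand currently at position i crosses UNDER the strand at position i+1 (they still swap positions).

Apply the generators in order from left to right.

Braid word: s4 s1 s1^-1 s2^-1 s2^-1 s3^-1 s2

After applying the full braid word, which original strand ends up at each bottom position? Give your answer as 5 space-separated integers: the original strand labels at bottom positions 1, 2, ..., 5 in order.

Gen 1 (s4): strand 4 crosses over strand 5. Perm now: [1 2 3 5 4]
Gen 2 (s1): strand 1 crosses over strand 2. Perm now: [2 1 3 5 4]
Gen 3 (s1^-1): strand 2 crosses under strand 1. Perm now: [1 2 3 5 4]
Gen 4 (s2^-1): strand 2 crosses under strand 3. Perm now: [1 3 2 5 4]
Gen 5 (s2^-1): strand 3 crosses under strand 2. Perm now: [1 2 3 5 4]
Gen 6 (s3^-1): strand 3 crosses under strand 5. Perm now: [1 2 5 3 4]
Gen 7 (s2): strand 2 crosses over strand 5. Perm now: [1 5 2 3 4]

Answer: 1 5 2 3 4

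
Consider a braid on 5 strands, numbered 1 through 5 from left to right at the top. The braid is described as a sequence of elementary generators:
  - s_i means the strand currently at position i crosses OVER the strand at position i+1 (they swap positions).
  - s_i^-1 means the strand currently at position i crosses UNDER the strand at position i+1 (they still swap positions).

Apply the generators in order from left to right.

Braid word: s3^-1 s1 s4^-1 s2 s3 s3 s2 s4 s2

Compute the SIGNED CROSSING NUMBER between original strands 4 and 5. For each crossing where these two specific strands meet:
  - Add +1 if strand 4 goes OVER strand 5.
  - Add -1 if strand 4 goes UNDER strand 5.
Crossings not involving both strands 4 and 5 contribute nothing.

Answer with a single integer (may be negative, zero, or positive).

Gen 1: crossing 3x4. Both 4&5? no. Sum: 0
Gen 2: crossing 1x2. Both 4&5? no. Sum: 0
Gen 3: crossing 3x5. Both 4&5? no. Sum: 0
Gen 4: crossing 1x4. Both 4&5? no. Sum: 0
Gen 5: crossing 1x5. Both 4&5? no. Sum: 0
Gen 6: crossing 5x1. Both 4&5? no. Sum: 0
Gen 7: crossing 4x1. Both 4&5? no. Sum: 0
Gen 8: crossing 5x3. Both 4&5? no. Sum: 0
Gen 9: crossing 1x4. Both 4&5? no. Sum: 0

Answer: 0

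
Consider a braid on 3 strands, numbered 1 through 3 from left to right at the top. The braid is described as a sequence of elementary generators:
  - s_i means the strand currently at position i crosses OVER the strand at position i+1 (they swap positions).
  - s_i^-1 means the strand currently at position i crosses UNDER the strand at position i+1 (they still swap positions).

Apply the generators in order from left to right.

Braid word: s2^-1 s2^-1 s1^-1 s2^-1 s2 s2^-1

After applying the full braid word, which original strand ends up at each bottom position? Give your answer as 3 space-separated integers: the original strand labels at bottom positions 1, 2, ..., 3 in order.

Answer: 2 3 1

Derivation:
Gen 1 (s2^-1): strand 2 crosses under strand 3. Perm now: [1 3 2]
Gen 2 (s2^-1): strand 3 crosses under strand 2. Perm now: [1 2 3]
Gen 3 (s1^-1): strand 1 crosses under strand 2. Perm now: [2 1 3]
Gen 4 (s2^-1): strand 1 crosses under strand 3. Perm now: [2 3 1]
Gen 5 (s2): strand 3 crosses over strand 1. Perm now: [2 1 3]
Gen 6 (s2^-1): strand 1 crosses under strand 3. Perm now: [2 3 1]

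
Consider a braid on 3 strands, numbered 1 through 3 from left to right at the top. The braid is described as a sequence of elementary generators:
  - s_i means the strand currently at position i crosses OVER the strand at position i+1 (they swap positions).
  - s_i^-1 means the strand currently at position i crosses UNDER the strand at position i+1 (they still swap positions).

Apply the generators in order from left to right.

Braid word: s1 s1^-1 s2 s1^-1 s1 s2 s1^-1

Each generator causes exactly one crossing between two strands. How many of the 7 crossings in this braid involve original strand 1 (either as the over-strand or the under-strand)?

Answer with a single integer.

Answer: 5

Derivation:
Gen 1: crossing 1x2. Involves strand 1? yes. Count so far: 1
Gen 2: crossing 2x1. Involves strand 1? yes. Count so far: 2
Gen 3: crossing 2x3. Involves strand 1? no. Count so far: 2
Gen 4: crossing 1x3. Involves strand 1? yes. Count so far: 3
Gen 5: crossing 3x1. Involves strand 1? yes. Count so far: 4
Gen 6: crossing 3x2. Involves strand 1? no. Count so far: 4
Gen 7: crossing 1x2. Involves strand 1? yes. Count so far: 5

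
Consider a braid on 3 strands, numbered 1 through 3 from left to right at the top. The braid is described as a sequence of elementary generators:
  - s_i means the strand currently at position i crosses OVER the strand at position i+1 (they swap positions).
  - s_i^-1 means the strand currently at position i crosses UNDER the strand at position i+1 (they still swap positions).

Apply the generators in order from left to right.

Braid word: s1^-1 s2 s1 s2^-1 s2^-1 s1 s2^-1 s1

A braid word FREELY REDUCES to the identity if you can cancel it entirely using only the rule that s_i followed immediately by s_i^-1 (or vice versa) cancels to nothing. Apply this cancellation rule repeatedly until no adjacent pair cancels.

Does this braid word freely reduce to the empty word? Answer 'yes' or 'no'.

Answer: no

Derivation:
Gen 1 (s1^-1): push. Stack: [s1^-1]
Gen 2 (s2): push. Stack: [s1^-1 s2]
Gen 3 (s1): push. Stack: [s1^-1 s2 s1]
Gen 4 (s2^-1): push. Stack: [s1^-1 s2 s1 s2^-1]
Gen 5 (s2^-1): push. Stack: [s1^-1 s2 s1 s2^-1 s2^-1]
Gen 6 (s1): push. Stack: [s1^-1 s2 s1 s2^-1 s2^-1 s1]
Gen 7 (s2^-1): push. Stack: [s1^-1 s2 s1 s2^-1 s2^-1 s1 s2^-1]
Gen 8 (s1): push. Stack: [s1^-1 s2 s1 s2^-1 s2^-1 s1 s2^-1 s1]
Reduced word: s1^-1 s2 s1 s2^-1 s2^-1 s1 s2^-1 s1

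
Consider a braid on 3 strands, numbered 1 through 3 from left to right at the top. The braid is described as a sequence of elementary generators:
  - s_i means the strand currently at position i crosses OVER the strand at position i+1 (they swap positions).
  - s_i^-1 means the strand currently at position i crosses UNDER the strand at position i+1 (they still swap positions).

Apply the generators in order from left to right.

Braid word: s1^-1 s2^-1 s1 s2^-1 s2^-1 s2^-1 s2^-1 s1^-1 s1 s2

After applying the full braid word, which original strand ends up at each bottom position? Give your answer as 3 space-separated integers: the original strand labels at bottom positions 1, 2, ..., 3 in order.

Answer: 3 1 2

Derivation:
Gen 1 (s1^-1): strand 1 crosses under strand 2. Perm now: [2 1 3]
Gen 2 (s2^-1): strand 1 crosses under strand 3. Perm now: [2 3 1]
Gen 3 (s1): strand 2 crosses over strand 3. Perm now: [3 2 1]
Gen 4 (s2^-1): strand 2 crosses under strand 1. Perm now: [3 1 2]
Gen 5 (s2^-1): strand 1 crosses under strand 2. Perm now: [3 2 1]
Gen 6 (s2^-1): strand 2 crosses under strand 1. Perm now: [3 1 2]
Gen 7 (s2^-1): strand 1 crosses under strand 2. Perm now: [3 2 1]
Gen 8 (s1^-1): strand 3 crosses under strand 2. Perm now: [2 3 1]
Gen 9 (s1): strand 2 crosses over strand 3. Perm now: [3 2 1]
Gen 10 (s2): strand 2 crosses over strand 1. Perm now: [3 1 2]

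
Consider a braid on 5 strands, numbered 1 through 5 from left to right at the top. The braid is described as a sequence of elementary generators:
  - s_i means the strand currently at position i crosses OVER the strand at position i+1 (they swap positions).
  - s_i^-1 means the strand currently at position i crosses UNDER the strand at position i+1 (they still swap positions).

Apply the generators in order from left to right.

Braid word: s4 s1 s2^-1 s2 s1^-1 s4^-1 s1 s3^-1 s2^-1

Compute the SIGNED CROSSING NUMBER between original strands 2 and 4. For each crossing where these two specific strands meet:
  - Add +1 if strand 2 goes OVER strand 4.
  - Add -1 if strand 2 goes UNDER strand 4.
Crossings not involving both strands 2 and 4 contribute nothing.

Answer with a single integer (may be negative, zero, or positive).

Answer: 0

Derivation:
Gen 1: crossing 4x5. Both 2&4? no. Sum: 0
Gen 2: crossing 1x2. Both 2&4? no. Sum: 0
Gen 3: crossing 1x3. Both 2&4? no. Sum: 0
Gen 4: crossing 3x1. Both 2&4? no. Sum: 0
Gen 5: crossing 2x1. Both 2&4? no. Sum: 0
Gen 6: crossing 5x4. Both 2&4? no. Sum: 0
Gen 7: crossing 1x2. Both 2&4? no. Sum: 0
Gen 8: crossing 3x4. Both 2&4? no. Sum: 0
Gen 9: crossing 1x4. Both 2&4? no. Sum: 0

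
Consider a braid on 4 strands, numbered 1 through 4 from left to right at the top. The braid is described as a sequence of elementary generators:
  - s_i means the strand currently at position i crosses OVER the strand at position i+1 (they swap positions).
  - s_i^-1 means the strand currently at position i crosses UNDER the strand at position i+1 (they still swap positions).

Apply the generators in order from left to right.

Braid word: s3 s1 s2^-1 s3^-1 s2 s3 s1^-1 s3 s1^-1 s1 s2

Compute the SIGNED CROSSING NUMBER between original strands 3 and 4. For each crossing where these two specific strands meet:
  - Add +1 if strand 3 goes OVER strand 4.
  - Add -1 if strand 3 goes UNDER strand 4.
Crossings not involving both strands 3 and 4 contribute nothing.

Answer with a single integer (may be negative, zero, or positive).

Gen 1: 3 over 4. Both 3&4? yes. Contrib: +1. Sum: 1
Gen 2: crossing 1x2. Both 3&4? no. Sum: 1
Gen 3: crossing 1x4. Both 3&4? no. Sum: 1
Gen 4: crossing 1x3. Both 3&4? no. Sum: 1
Gen 5: 4 over 3. Both 3&4? yes. Contrib: -1. Sum: 0
Gen 6: crossing 4x1. Both 3&4? no. Sum: 0
Gen 7: crossing 2x3. Both 3&4? no. Sum: 0
Gen 8: crossing 1x4. Both 3&4? no. Sum: 0
Gen 9: crossing 3x2. Both 3&4? no. Sum: 0
Gen 10: crossing 2x3. Both 3&4? no. Sum: 0
Gen 11: crossing 2x4. Both 3&4? no. Sum: 0

Answer: 0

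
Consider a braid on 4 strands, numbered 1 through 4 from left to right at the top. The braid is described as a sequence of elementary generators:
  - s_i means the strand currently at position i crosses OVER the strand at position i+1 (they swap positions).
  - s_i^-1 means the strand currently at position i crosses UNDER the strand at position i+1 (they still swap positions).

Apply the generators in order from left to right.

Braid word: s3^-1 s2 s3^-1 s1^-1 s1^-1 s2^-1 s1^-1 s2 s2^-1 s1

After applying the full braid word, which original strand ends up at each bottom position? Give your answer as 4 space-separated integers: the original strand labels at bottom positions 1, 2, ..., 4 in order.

Gen 1 (s3^-1): strand 3 crosses under strand 4. Perm now: [1 2 4 3]
Gen 2 (s2): strand 2 crosses over strand 4. Perm now: [1 4 2 3]
Gen 3 (s3^-1): strand 2 crosses under strand 3. Perm now: [1 4 3 2]
Gen 4 (s1^-1): strand 1 crosses under strand 4. Perm now: [4 1 3 2]
Gen 5 (s1^-1): strand 4 crosses under strand 1. Perm now: [1 4 3 2]
Gen 6 (s2^-1): strand 4 crosses under strand 3. Perm now: [1 3 4 2]
Gen 7 (s1^-1): strand 1 crosses under strand 3. Perm now: [3 1 4 2]
Gen 8 (s2): strand 1 crosses over strand 4. Perm now: [3 4 1 2]
Gen 9 (s2^-1): strand 4 crosses under strand 1. Perm now: [3 1 4 2]
Gen 10 (s1): strand 3 crosses over strand 1. Perm now: [1 3 4 2]

Answer: 1 3 4 2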